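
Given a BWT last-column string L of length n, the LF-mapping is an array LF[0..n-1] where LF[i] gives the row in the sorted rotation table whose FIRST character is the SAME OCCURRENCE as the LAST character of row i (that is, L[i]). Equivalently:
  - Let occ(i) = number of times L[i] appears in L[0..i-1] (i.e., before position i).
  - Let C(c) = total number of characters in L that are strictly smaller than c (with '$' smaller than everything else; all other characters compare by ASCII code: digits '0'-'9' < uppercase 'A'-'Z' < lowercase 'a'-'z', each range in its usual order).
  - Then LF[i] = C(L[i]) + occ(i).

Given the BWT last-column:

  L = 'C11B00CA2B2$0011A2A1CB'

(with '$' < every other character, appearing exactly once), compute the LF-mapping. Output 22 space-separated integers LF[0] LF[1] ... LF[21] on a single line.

Answer: 19 5 6 16 1 2 20 13 10 17 11 0 3 4 7 8 14 12 15 9 21 18

Derivation:
Char counts: '$':1, '0':4, '1':5, '2':3, 'A':3, 'B':3, 'C':3
C (first-col start): C('$')=0, C('0')=1, C('1')=5, C('2')=10, C('A')=13, C('B')=16, C('C')=19
L[0]='C': occ=0, LF[0]=C('C')+0=19+0=19
L[1]='1': occ=0, LF[1]=C('1')+0=5+0=5
L[2]='1': occ=1, LF[2]=C('1')+1=5+1=6
L[3]='B': occ=0, LF[3]=C('B')+0=16+0=16
L[4]='0': occ=0, LF[4]=C('0')+0=1+0=1
L[5]='0': occ=1, LF[5]=C('0')+1=1+1=2
L[6]='C': occ=1, LF[6]=C('C')+1=19+1=20
L[7]='A': occ=0, LF[7]=C('A')+0=13+0=13
L[8]='2': occ=0, LF[8]=C('2')+0=10+0=10
L[9]='B': occ=1, LF[9]=C('B')+1=16+1=17
L[10]='2': occ=1, LF[10]=C('2')+1=10+1=11
L[11]='$': occ=0, LF[11]=C('$')+0=0+0=0
L[12]='0': occ=2, LF[12]=C('0')+2=1+2=3
L[13]='0': occ=3, LF[13]=C('0')+3=1+3=4
L[14]='1': occ=2, LF[14]=C('1')+2=5+2=7
L[15]='1': occ=3, LF[15]=C('1')+3=5+3=8
L[16]='A': occ=1, LF[16]=C('A')+1=13+1=14
L[17]='2': occ=2, LF[17]=C('2')+2=10+2=12
L[18]='A': occ=2, LF[18]=C('A')+2=13+2=15
L[19]='1': occ=4, LF[19]=C('1')+4=5+4=9
L[20]='C': occ=2, LF[20]=C('C')+2=19+2=21
L[21]='B': occ=2, LF[21]=C('B')+2=16+2=18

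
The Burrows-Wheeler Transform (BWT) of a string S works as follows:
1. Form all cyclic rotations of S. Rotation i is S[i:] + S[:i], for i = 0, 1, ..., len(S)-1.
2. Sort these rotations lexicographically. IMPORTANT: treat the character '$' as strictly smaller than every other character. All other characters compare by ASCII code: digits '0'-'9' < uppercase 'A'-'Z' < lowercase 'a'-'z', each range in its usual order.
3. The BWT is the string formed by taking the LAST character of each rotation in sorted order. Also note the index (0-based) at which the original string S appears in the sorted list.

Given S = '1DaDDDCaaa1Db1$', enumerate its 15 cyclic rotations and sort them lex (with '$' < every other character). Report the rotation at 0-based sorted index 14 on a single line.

Answer: b1$1DaDDDCaaa1D

Derivation:
All 15 rotations (rotation i = S[i:]+S[:i]):
  rot[0] = 1DaDDDCaaa1Db1$
  rot[1] = DaDDDCaaa1Db1$1
  rot[2] = aDDDCaaa1Db1$1D
  rot[3] = DDDCaaa1Db1$1Da
  rot[4] = DDCaaa1Db1$1DaD
  rot[5] = DCaaa1Db1$1DaDD
  rot[6] = Caaa1Db1$1DaDDD
  rot[7] = aaa1Db1$1DaDDDC
  rot[8] = aa1Db1$1DaDDDCa
  rot[9] = a1Db1$1DaDDDCaa
  rot[10] = 1Db1$1DaDDDCaaa
  rot[11] = Db1$1DaDDDCaaa1
  rot[12] = b1$1DaDDDCaaa1D
  rot[13] = 1$1DaDDDCaaa1Db
  rot[14] = $1DaDDDCaaa1Db1
Sorted (with $ < everything):
  sorted[0] = $1DaDDDCaaa1Db1
  sorted[1] = 1$1DaDDDCaaa1Db
  sorted[2] = 1DaDDDCaaa1Db1$
  sorted[3] = 1Db1$1DaDDDCaaa
  sorted[4] = Caaa1Db1$1DaDDD
  sorted[5] = DCaaa1Db1$1DaDD
  sorted[6] = DDCaaa1Db1$1DaD
  sorted[7] = DDDCaaa1Db1$1Da
  sorted[8] = DaDDDCaaa1Db1$1
  sorted[9] = Db1$1DaDDDCaaa1
  sorted[10] = a1Db1$1DaDDDCaa
  sorted[11] = aDDDCaaa1Db1$1D
  sorted[12] = aa1Db1$1DaDDDCa
  sorted[13] = aaa1Db1$1DaDDDC
  sorted[14] = b1$1DaDDDCaaa1D
sorted[14] = b1$1DaDDDCaaa1D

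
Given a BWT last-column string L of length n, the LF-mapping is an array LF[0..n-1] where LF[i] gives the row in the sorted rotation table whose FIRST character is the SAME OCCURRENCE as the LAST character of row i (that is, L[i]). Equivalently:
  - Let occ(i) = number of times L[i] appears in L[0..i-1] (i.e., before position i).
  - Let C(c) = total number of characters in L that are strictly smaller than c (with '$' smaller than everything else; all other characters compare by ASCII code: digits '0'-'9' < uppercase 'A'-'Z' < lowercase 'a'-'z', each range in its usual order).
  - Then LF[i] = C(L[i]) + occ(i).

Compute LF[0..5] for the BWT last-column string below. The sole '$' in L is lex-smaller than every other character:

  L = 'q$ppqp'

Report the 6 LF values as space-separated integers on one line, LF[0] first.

Answer: 4 0 1 2 5 3

Derivation:
Char counts: '$':1, 'p':3, 'q':2
C (first-col start): C('$')=0, C('p')=1, C('q')=4
L[0]='q': occ=0, LF[0]=C('q')+0=4+0=4
L[1]='$': occ=0, LF[1]=C('$')+0=0+0=0
L[2]='p': occ=0, LF[2]=C('p')+0=1+0=1
L[3]='p': occ=1, LF[3]=C('p')+1=1+1=2
L[4]='q': occ=1, LF[4]=C('q')+1=4+1=5
L[5]='p': occ=2, LF[5]=C('p')+2=1+2=3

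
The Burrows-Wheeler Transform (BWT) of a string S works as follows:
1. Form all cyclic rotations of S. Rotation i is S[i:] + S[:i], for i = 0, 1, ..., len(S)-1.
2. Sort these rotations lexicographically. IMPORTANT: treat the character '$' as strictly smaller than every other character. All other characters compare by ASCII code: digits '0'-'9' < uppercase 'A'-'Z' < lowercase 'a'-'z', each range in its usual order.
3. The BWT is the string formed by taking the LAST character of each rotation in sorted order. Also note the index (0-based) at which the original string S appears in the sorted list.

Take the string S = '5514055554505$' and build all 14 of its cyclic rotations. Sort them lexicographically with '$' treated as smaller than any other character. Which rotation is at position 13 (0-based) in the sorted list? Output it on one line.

All 14 rotations (rotation i = S[i:]+S[:i]):
  rot[0] = 5514055554505$
  rot[1] = 514055554505$5
  rot[2] = 14055554505$55
  rot[3] = 4055554505$551
  rot[4] = 055554505$5514
  rot[5] = 55554505$55140
  rot[6] = 5554505$551405
  rot[7] = 554505$5514055
  rot[8] = 54505$55140555
  rot[9] = 4505$551405555
  rot[10] = 505$5514055554
  rot[11] = 05$55140555545
  rot[12] = 5$551405555450
  rot[13] = $5514055554505
Sorted (with $ < everything):
  sorted[0] = $5514055554505
  sorted[1] = 05$55140555545
  sorted[2] = 055554505$5514
  sorted[3] = 14055554505$55
  sorted[4] = 4055554505$551
  sorted[5] = 4505$551405555
  sorted[6] = 5$551405555450
  sorted[7] = 505$5514055554
  sorted[8] = 514055554505$5
  sorted[9] = 54505$55140555
  sorted[10] = 5514055554505$
  sorted[11] = 554505$5514055
  sorted[12] = 5554505$551405
  sorted[13] = 55554505$55140
sorted[13] = 55554505$55140

Answer: 55554505$55140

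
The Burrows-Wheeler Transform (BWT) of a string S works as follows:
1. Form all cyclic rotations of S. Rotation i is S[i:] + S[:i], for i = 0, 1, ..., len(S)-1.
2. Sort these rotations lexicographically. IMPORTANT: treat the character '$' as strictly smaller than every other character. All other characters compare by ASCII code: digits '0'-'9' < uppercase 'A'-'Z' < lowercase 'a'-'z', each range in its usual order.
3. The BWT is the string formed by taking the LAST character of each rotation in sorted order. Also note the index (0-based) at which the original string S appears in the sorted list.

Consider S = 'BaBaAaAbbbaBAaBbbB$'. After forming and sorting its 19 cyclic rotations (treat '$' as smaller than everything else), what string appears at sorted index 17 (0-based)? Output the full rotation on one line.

All 19 rotations (rotation i = S[i:]+S[:i]):
  rot[0] = BaBaAaAbbbaBAaBbbB$
  rot[1] = aBaAaAbbbaBAaBbbB$B
  rot[2] = BaAaAbbbaBAaBbbB$Ba
  rot[3] = aAaAbbbaBAaBbbB$BaB
  rot[4] = AaAbbbaBAaBbbB$BaBa
  rot[5] = aAbbbaBAaBbbB$BaBaA
  rot[6] = AbbbaBAaBbbB$BaBaAa
  rot[7] = bbbaBAaBbbB$BaBaAaA
  rot[8] = bbaBAaBbbB$BaBaAaAb
  rot[9] = baBAaBbbB$BaBaAaAbb
  rot[10] = aBAaBbbB$BaBaAaAbbb
  rot[11] = BAaBbbB$BaBaAaAbbba
  rot[12] = AaBbbB$BaBaAaAbbbaB
  rot[13] = aBbbB$BaBaAaAbbbaBA
  rot[14] = BbbB$BaBaAaAbbbaBAa
  rot[15] = bbB$BaBaAaAbbbaBAaB
  rot[16] = bB$BaBaAaAbbbaBAaBb
  rot[17] = B$BaBaAaAbbbaBAaBbb
  rot[18] = $BaBaAaAbbbaBAaBbbB
Sorted (with $ < everything):
  sorted[0] = $BaBaAaAbbbaBAaBbbB
  sorted[1] = AaAbbbaBAaBbbB$BaBa
  sorted[2] = AaBbbB$BaBaAaAbbbaB
  sorted[3] = AbbbaBAaBbbB$BaBaAa
  sorted[4] = B$BaBaAaAbbbaBAaBbb
  sorted[5] = BAaBbbB$BaBaAaAbbba
  sorted[6] = BaAaAbbbaBAaBbbB$Ba
  sorted[7] = BaBaAaAbbbaBAaBbbB$
  sorted[8] = BbbB$BaBaAaAbbbaBAa
  sorted[9] = aAaAbbbaBAaBbbB$BaB
  sorted[10] = aAbbbaBAaBbbB$BaBaA
  sorted[11] = aBAaBbbB$BaBaAaAbbb
  sorted[12] = aBaAaAbbbaBAaBbbB$B
  sorted[13] = aBbbB$BaBaAaAbbbaBA
  sorted[14] = bB$BaBaAaAbbbaBAaBb
  sorted[15] = baBAaBbbB$BaBaAaAbb
  sorted[16] = bbB$BaBaAaAbbbaBAaB
  sorted[17] = bbaBAaBbbB$BaBaAaAb
  sorted[18] = bbbaBAaBbbB$BaBaAaA
sorted[17] = bbaBAaBbbB$BaBaAaAb

Answer: bbaBAaBbbB$BaBaAaAb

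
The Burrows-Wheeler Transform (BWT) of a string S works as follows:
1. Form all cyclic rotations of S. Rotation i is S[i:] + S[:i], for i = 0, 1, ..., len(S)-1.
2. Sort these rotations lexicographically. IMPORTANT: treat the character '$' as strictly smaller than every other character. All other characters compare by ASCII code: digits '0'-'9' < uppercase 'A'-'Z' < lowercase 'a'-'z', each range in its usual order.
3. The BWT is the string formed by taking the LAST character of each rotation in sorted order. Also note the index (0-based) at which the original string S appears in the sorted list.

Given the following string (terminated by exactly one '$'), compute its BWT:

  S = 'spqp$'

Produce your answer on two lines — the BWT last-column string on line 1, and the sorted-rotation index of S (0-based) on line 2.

Answer: pqsp$
4

Derivation:
All 5 rotations (rotation i = S[i:]+S[:i]):
  rot[0] = spqp$
  rot[1] = pqp$s
  rot[2] = qp$sp
  rot[3] = p$spq
  rot[4] = $spqp
Sorted (with $ < everything):
  sorted[0] = $spqp  (last char: 'p')
  sorted[1] = p$spq  (last char: 'q')
  sorted[2] = pqp$s  (last char: 's')
  sorted[3] = qp$sp  (last char: 'p')
  sorted[4] = spqp$  (last char: '$')
Last column: pqsp$
Original string S is at sorted index 4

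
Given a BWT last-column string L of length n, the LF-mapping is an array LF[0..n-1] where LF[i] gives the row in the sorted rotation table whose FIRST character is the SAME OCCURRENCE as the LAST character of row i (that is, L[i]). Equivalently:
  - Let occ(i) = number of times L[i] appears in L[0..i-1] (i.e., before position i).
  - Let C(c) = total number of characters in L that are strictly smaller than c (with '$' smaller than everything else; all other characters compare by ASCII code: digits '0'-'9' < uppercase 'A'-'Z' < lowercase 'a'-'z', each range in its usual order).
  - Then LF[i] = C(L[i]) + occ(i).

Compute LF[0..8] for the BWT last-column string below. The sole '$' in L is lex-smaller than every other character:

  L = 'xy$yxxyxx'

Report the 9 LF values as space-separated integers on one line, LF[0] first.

Answer: 1 6 0 7 2 3 8 4 5

Derivation:
Char counts: '$':1, 'x':5, 'y':3
C (first-col start): C('$')=0, C('x')=1, C('y')=6
L[0]='x': occ=0, LF[0]=C('x')+0=1+0=1
L[1]='y': occ=0, LF[1]=C('y')+0=6+0=6
L[2]='$': occ=0, LF[2]=C('$')+0=0+0=0
L[3]='y': occ=1, LF[3]=C('y')+1=6+1=7
L[4]='x': occ=1, LF[4]=C('x')+1=1+1=2
L[5]='x': occ=2, LF[5]=C('x')+2=1+2=3
L[6]='y': occ=2, LF[6]=C('y')+2=6+2=8
L[7]='x': occ=3, LF[7]=C('x')+3=1+3=4
L[8]='x': occ=4, LF[8]=C('x')+4=1+4=5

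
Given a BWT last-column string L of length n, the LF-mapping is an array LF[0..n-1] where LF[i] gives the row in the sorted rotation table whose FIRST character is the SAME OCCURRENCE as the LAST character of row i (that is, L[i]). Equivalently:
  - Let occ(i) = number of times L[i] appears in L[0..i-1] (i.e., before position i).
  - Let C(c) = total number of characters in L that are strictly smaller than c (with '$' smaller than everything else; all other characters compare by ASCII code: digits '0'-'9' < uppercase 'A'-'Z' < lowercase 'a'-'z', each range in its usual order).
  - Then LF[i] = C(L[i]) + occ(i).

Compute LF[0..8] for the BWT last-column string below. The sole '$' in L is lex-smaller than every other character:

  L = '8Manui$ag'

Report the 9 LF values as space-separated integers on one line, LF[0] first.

Answer: 1 2 3 7 8 6 0 4 5

Derivation:
Char counts: '$':1, '8':1, 'M':1, 'a':2, 'g':1, 'i':1, 'n':1, 'u':1
C (first-col start): C('$')=0, C('8')=1, C('M')=2, C('a')=3, C('g')=5, C('i')=6, C('n')=7, C('u')=8
L[0]='8': occ=0, LF[0]=C('8')+0=1+0=1
L[1]='M': occ=0, LF[1]=C('M')+0=2+0=2
L[2]='a': occ=0, LF[2]=C('a')+0=3+0=3
L[3]='n': occ=0, LF[3]=C('n')+0=7+0=7
L[4]='u': occ=0, LF[4]=C('u')+0=8+0=8
L[5]='i': occ=0, LF[5]=C('i')+0=6+0=6
L[6]='$': occ=0, LF[6]=C('$')+0=0+0=0
L[7]='a': occ=1, LF[7]=C('a')+1=3+1=4
L[8]='g': occ=0, LF[8]=C('g')+0=5+0=5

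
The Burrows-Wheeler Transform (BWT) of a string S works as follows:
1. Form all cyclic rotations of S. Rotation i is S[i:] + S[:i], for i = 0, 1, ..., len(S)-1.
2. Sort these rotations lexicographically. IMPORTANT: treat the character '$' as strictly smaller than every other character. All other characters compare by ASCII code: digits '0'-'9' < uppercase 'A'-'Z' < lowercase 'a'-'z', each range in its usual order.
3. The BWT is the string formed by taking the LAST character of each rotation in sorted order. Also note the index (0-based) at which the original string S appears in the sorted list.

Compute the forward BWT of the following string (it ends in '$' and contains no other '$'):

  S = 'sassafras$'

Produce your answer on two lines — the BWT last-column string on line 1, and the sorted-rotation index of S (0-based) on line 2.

All 10 rotations (rotation i = S[i:]+S[:i]):
  rot[0] = sassafras$
  rot[1] = assafras$s
  rot[2] = ssafras$sa
  rot[3] = safras$sas
  rot[4] = afras$sass
  rot[5] = fras$sassa
  rot[6] = ras$sassaf
  rot[7] = as$sassafr
  rot[8] = s$sassafra
  rot[9] = $sassafras
Sorted (with $ < everything):
  sorted[0] = $sassafras  (last char: 's')
  sorted[1] = afras$sass  (last char: 's')
  sorted[2] = as$sassafr  (last char: 'r')
  sorted[3] = assafras$s  (last char: 's')
  sorted[4] = fras$sassa  (last char: 'a')
  sorted[5] = ras$sassaf  (last char: 'f')
  sorted[6] = s$sassafra  (last char: 'a')
  sorted[7] = safras$sas  (last char: 's')
  sorted[8] = sassafras$  (last char: '$')
  sorted[9] = ssafras$sa  (last char: 'a')
Last column: ssrsafas$a
Original string S is at sorted index 8

Answer: ssrsafas$a
8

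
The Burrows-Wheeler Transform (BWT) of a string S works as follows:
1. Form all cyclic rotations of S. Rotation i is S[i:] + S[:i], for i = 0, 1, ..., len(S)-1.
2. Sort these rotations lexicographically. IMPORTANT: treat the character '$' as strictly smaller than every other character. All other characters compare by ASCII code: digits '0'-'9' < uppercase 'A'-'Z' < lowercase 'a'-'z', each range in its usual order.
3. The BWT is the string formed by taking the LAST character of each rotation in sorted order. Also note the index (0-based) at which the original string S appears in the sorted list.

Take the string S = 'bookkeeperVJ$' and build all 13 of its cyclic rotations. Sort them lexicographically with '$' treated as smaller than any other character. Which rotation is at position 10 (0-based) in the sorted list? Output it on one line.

All 13 rotations (rotation i = S[i:]+S[:i]):
  rot[0] = bookkeeperVJ$
  rot[1] = ookkeeperVJ$b
  rot[2] = okkeeperVJ$bo
  rot[3] = kkeeperVJ$boo
  rot[4] = keeperVJ$book
  rot[5] = eeperVJ$bookk
  rot[6] = eperVJ$bookke
  rot[7] = perVJ$bookkee
  rot[8] = erVJ$bookkeep
  rot[9] = rVJ$bookkeepe
  rot[10] = VJ$bookkeeper
  rot[11] = J$bookkeeperV
  rot[12] = $bookkeeperVJ
Sorted (with $ < everything):
  sorted[0] = $bookkeeperVJ
  sorted[1] = J$bookkeeperV
  sorted[2] = VJ$bookkeeper
  sorted[3] = bookkeeperVJ$
  sorted[4] = eeperVJ$bookk
  sorted[5] = eperVJ$bookke
  sorted[6] = erVJ$bookkeep
  sorted[7] = keeperVJ$book
  sorted[8] = kkeeperVJ$boo
  sorted[9] = okkeeperVJ$bo
  sorted[10] = ookkeeperVJ$b
  sorted[11] = perVJ$bookkee
  sorted[12] = rVJ$bookkeepe
sorted[10] = ookkeeperVJ$b

Answer: ookkeeperVJ$b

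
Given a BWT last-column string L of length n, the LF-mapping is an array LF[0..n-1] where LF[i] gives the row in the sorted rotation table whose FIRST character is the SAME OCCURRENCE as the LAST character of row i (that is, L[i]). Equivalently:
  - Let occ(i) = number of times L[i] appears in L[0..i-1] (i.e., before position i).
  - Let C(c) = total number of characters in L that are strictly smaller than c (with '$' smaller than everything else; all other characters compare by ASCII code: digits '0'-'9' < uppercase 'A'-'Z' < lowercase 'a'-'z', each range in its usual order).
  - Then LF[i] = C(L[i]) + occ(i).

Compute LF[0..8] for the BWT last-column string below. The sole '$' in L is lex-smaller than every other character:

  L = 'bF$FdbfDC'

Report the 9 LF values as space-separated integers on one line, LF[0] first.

Char counts: '$':1, 'C':1, 'D':1, 'F':2, 'b':2, 'd':1, 'f':1
C (first-col start): C('$')=0, C('C')=1, C('D')=2, C('F')=3, C('b')=5, C('d')=7, C('f')=8
L[0]='b': occ=0, LF[0]=C('b')+0=5+0=5
L[1]='F': occ=0, LF[1]=C('F')+0=3+0=3
L[2]='$': occ=0, LF[2]=C('$')+0=0+0=0
L[3]='F': occ=1, LF[3]=C('F')+1=3+1=4
L[4]='d': occ=0, LF[4]=C('d')+0=7+0=7
L[5]='b': occ=1, LF[5]=C('b')+1=5+1=6
L[6]='f': occ=0, LF[6]=C('f')+0=8+0=8
L[7]='D': occ=0, LF[7]=C('D')+0=2+0=2
L[8]='C': occ=0, LF[8]=C('C')+0=1+0=1

Answer: 5 3 0 4 7 6 8 2 1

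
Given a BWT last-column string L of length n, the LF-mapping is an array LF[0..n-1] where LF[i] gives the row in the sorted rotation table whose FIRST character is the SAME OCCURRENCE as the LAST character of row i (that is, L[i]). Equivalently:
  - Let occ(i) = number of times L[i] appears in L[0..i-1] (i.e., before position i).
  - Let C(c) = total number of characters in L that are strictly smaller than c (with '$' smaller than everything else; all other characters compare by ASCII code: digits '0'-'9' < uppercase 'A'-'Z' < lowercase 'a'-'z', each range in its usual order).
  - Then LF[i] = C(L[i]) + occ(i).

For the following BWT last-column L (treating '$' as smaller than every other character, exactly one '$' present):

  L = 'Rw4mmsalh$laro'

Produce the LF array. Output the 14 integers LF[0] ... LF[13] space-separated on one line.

Answer: 2 13 1 8 9 12 3 6 5 0 7 4 11 10

Derivation:
Char counts: '$':1, '4':1, 'R':1, 'a':2, 'h':1, 'l':2, 'm':2, 'o':1, 'r':1, 's':1, 'w':1
C (first-col start): C('$')=0, C('4')=1, C('R')=2, C('a')=3, C('h')=5, C('l')=6, C('m')=8, C('o')=10, C('r')=11, C('s')=12, C('w')=13
L[0]='R': occ=0, LF[0]=C('R')+0=2+0=2
L[1]='w': occ=0, LF[1]=C('w')+0=13+0=13
L[2]='4': occ=0, LF[2]=C('4')+0=1+0=1
L[3]='m': occ=0, LF[3]=C('m')+0=8+0=8
L[4]='m': occ=1, LF[4]=C('m')+1=8+1=9
L[5]='s': occ=0, LF[5]=C('s')+0=12+0=12
L[6]='a': occ=0, LF[6]=C('a')+0=3+0=3
L[7]='l': occ=0, LF[7]=C('l')+0=6+0=6
L[8]='h': occ=0, LF[8]=C('h')+0=5+0=5
L[9]='$': occ=0, LF[9]=C('$')+0=0+0=0
L[10]='l': occ=1, LF[10]=C('l')+1=6+1=7
L[11]='a': occ=1, LF[11]=C('a')+1=3+1=4
L[12]='r': occ=0, LF[12]=C('r')+0=11+0=11
L[13]='o': occ=0, LF[13]=C('o')+0=10+0=10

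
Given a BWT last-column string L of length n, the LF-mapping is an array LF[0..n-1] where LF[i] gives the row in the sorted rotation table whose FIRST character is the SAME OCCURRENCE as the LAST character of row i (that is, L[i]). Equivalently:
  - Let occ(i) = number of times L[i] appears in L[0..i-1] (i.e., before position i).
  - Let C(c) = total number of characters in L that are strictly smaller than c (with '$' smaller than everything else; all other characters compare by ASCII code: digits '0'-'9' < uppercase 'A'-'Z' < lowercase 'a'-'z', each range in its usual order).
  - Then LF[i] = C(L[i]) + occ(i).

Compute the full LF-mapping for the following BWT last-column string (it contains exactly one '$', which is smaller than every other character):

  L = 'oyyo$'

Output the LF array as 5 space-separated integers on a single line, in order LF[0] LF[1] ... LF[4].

Char counts: '$':1, 'o':2, 'y':2
C (first-col start): C('$')=0, C('o')=1, C('y')=3
L[0]='o': occ=0, LF[0]=C('o')+0=1+0=1
L[1]='y': occ=0, LF[1]=C('y')+0=3+0=3
L[2]='y': occ=1, LF[2]=C('y')+1=3+1=4
L[3]='o': occ=1, LF[3]=C('o')+1=1+1=2
L[4]='$': occ=0, LF[4]=C('$')+0=0+0=0

Answer: 1 3 4 2 0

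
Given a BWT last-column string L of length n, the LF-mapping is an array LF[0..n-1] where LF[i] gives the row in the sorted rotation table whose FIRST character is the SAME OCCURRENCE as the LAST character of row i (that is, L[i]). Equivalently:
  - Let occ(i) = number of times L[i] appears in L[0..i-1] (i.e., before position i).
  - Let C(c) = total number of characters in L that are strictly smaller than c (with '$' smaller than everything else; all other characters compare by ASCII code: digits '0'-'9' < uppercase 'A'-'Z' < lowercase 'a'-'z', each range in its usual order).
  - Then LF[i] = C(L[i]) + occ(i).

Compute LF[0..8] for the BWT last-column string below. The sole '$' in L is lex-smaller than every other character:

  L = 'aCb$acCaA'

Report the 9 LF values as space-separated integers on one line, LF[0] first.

Char counts: '$':1, 'A':1, 'C':2, 'a':3, 'b':1, 'c':1
C (first-col start): C('$')=0, C('A')=1, C('C')=2, C('a')=4, C('b')=7, C('c')=8
L[0]='a': occ=0, LF[0]=C('a')+0=4+0=4
L[1]='C': occ=0, LF[1]=C('C')+0=2+0=2
L[2]='b': occ=0, LF[2]=C('b')+0=7+0=7
L[3]='$': occ=0, LF[3]=C('$')+0=0+0=0
L[4]='a': occ=1, LF[4]=C('a')+1=4+1=5
L[5]='c': occ=0, LF[5]=C('c')+0=8+0=8
L[6]='C': occ=1, LF[6]=C('C')+1=2+1=3
L[7]='a': occ=2, LF[7]=C('a')+2=4+2=6
L[8]='A': occ=0, LF[8]=C('A')+0=1+0=1

Answer: 4 2 7 0 5 8 3 6 1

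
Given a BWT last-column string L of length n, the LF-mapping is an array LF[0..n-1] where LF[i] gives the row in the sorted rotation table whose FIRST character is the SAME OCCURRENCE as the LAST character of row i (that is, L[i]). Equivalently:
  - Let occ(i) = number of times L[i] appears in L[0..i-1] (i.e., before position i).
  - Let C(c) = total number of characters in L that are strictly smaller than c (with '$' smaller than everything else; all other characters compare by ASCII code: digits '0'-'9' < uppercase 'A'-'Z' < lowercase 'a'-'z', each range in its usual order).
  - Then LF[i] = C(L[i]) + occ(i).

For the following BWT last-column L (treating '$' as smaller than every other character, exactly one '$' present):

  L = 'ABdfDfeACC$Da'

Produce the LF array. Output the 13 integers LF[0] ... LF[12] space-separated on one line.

Answer: 1 3 9 11 6 12 10 2 4 5 0 7 8

Derivation:
Char counts: '$':1, 'A':2, 'B':1, 'C':2, 'D':2, 'a':1, 'd':1, 'e':1, 'f':2
C (first-col start): C('$')=0, C('A')=1, C('B')=3, C('C')=4, C('D')=6, C('a')=8, C('d')=9, C('e')=10, C('f')=11
L[0]='A': occ=0, LF[0]=C('A')+0=1+0=1
L[1]='B': occ=0, LF[1]=C('B')+0=3+0=3
L[2]='d': occ=0, LF[2]=C('d')+0=9+0=9
L[3]='f': occ=0, LF[3]=C('f')+0=11+0=11
L[4]='D': occ=0, LF[4]=C('D')+0=6+0=6
L[5]='f': occ=1, LF[5]=C('f')+1=11+1=12
L[6]='e': occ=0, LF[6]=C('e')+0=10+0=10
L[7]='A': occ=1, LF[7]=C('A')+1=1+1=2
L[8]='C': occ=0, LF[8]=C('C')+0=4+0=4
L[9]='C': occ=1, LF[9]=C('C')+1=4+1=5
L[10]='$': occ=0, LF[10]=C('$')+0=0+0=0
L[11]='D': occ=1, LF[11]=C('D')+1=6+1=7
L[12]='a': occ=0, LF[12]=C('a')+0=8+0=8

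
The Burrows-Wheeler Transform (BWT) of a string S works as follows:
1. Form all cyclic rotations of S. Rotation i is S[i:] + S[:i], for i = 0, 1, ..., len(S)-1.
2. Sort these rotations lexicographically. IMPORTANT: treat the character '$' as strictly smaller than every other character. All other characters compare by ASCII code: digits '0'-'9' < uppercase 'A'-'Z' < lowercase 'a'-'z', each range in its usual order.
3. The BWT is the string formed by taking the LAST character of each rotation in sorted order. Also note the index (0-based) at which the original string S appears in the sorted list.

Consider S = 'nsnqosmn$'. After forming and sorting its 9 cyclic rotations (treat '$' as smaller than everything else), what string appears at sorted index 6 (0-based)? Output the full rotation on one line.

Answer: qosmn$nsn

Derivation:
All 9 rotations (rotation i = S[i:]+S[:i]):
  rot[0] = nsnqosmn$
  rot[1] = snqosmn$n
  rot[2] = nqosmn$ns
  rot[3] = qosmn$nsn
  rot[4] = osmn$nsnq
  rot[5] = smn$nsnqo
  rot[6] = mn$nsnqos
  rot[7] = n$nsnqosm
  rot[8] = $nsnqosmn
Sorted (with $ < everything):
  sorted[0] = $nsnqosmn
  sorted[1] = mn$nsnqos
  sorted[2] = n$nsnqosm
  sorted[3] = nqosmn$ns
  sorted[4] = nsnqosmn$
  sorted[5] = osmn$nsnq
  sorted[6] = qosmn$nsn
  sorted[7] = smn$nsnqo
  sorted[8] = snqosmn$n
sorted[6] = qosmn$nsn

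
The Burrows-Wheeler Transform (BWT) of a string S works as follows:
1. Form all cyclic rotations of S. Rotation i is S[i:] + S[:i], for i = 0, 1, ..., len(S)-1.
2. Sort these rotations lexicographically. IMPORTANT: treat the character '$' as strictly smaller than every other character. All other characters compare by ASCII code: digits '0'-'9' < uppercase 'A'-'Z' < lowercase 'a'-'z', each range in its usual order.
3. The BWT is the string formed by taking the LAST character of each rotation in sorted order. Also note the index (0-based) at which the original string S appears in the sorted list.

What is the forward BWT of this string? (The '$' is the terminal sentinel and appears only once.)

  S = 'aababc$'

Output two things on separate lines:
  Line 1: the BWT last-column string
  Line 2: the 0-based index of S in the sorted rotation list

All 7 rotations (rotation i = S[i:]+S[:i]):
  rot[0] = aababc$
  rot[1] = ababc$a
  rot[2] = babc$aa
  rot[3] = abc$aab
  rot[4] = bc$aaba
  rot[5] = c$aabab
  rot[6] = $aababc
Sorted (with $ < everything):
  sorted[0] = $aababc  (last char: 'c')
  sorted[1] = aababc$  (last char: '$')
  sorted[2] = ababc$a  (last char: 'a')
  sorted[3] = abc$aab  (last char: 'b')
  sorted[4] = babc$aa  (last char: 'a')
  sorted[5] = bc$aaba  (last char: 'a')
  sorted[6] = c$aabab  (last char: 'b')
Last column: c$abaab
Original string S is at sorted index 1

Answer: c$abaab
1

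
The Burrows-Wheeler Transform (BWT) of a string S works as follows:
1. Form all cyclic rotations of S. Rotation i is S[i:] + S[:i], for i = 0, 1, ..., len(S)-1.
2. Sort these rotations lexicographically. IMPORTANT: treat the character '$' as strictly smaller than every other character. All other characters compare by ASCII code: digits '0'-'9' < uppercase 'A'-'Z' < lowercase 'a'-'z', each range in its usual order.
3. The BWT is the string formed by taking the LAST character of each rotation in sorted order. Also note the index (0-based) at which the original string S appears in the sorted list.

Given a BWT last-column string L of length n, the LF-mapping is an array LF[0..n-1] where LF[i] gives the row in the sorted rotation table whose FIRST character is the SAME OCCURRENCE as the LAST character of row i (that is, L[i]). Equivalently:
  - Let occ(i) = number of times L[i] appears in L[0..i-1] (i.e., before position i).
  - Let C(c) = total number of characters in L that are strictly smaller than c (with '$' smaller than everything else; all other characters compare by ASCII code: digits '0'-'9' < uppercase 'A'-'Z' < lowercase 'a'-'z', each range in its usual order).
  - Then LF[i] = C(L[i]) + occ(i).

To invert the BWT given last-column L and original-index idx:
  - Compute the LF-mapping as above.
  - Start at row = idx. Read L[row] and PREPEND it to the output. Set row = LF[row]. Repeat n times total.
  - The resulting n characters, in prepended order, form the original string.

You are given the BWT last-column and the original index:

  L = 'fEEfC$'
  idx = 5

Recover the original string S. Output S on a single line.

Answer: fEECf$

Derivation:
LF mapping: 4 2 3 5 1 0
Walk LF starting at row 5, prepending L[row]:
  step 1: row=5, L[5]='$', prepend. Next row=LF[5]=0
  step 2: row=0, L[0]='f', prepend. Next row=LF[0]=4
  step 3: row=4, L[4]='C', prepend. Next row=LF[4]=1
  step 4: row=1, L[1]='E', prepend. Next row=LF[1]=2
  step 5: row=2, L[2]='E', prepend. Next row=LF[2]=3
  step 6: row=3, L[3]='f', prepend. Next row=LF[3]=5
Reversed output: fEECf$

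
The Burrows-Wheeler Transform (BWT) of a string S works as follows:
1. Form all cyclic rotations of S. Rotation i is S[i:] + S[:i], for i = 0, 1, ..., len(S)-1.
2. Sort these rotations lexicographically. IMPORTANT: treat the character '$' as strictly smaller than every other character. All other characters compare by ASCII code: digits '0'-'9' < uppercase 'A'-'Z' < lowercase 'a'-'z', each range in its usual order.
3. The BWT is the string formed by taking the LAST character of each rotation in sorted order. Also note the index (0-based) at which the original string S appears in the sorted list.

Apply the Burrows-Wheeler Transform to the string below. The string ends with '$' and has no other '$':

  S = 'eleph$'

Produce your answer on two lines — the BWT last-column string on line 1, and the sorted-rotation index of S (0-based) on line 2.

Answer: h$lpee
1

Derivation:
All 6 rotations (rotation i = S[i:]+S[:i]):
  rot[0] = eleph$
  rot[1] = leph$e
  rot[2] = eph$el
  rot[3] = ph$ele
  rot[4] = h$elep
  rot[5] = $eleph
Sorted (with $ < everything):
  sorted[0] = $eleph  (last char: 'h')
  sorted[1] = eleph$  (last char: '$')
  sorted[2] = eph$el  (last char: 'l')
  sorted[3] = h$elep  (last char: 'p')
  sorted[4] = leph$e  (last char: 'e')
  sorted[5] = ph$ele  (last char: 'e')
Last column: h$lpee
Original string S is at sorted index 1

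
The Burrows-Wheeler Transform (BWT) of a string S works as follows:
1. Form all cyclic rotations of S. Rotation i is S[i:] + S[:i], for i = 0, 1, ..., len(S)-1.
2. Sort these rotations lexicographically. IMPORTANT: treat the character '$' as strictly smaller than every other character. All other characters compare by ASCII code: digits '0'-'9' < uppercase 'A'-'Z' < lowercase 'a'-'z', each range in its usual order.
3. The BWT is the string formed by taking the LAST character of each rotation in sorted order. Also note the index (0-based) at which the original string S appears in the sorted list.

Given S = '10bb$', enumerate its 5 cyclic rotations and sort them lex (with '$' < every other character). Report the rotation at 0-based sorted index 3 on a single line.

All 5 rotations (rotation i = S[i:]+S[:i]):
  rot[0] = 10bb$
  rot[1] = 0bb$1
  rot[2] = bb$10
  rot[3] = b$10b
  rot[4] = $10bb
Sorted (with $ < everything):
  sorted[0] = $10bb
  sorted[1] = 0bb$1
  sorted[2] = 10bb$
  sorted[3] = b$10b
  sorted[4] = bb$10
sorted[3] = b$10b

Answer: b$10b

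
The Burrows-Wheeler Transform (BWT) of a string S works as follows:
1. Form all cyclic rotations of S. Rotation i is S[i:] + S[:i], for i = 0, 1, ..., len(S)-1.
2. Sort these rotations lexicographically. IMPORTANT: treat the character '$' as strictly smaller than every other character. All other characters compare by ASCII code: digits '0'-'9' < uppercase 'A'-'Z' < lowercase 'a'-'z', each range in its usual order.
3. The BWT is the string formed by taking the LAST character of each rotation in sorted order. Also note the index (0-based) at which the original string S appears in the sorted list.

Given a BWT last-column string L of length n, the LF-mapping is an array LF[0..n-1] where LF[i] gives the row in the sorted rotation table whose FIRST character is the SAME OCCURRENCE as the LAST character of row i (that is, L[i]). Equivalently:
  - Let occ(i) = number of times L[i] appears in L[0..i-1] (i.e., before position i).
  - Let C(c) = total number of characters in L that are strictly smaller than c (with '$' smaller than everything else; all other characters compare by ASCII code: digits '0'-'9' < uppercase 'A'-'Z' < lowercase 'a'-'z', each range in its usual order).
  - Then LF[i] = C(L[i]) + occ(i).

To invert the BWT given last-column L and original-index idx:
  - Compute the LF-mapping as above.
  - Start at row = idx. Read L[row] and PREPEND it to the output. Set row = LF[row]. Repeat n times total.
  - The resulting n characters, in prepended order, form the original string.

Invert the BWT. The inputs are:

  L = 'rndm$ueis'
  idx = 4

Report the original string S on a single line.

LF mapping: 6 5 1 4 0 8 2 3 7
Walk LF starting at row 4, prepending L[row]:
  step 1: row=4, L[4]='$', prepend. Next row=LF[4]=0
  step 2: row=0, L[0]='r', prepend. Next row=LF[0]=6
  step 3: row=6, L[6]='e', prepend. Next row=LF[6]=2
  step 4: row=2, L[2]='d', prepend. Next row=LF[2]=1
  step 5: row=1, L[1]='n', prepend. Next row=LF[1]=5
  step 6: row=5, L[5]='u', prepend. Next row=LF[5]=8
  step 7: row=8, L[8]='s', prepend. Next row=LF[8]=7
  step 8: row=7, L[7]='i', prepend. Next row=LF[7]=3
  step 9: row=3, L[3]='m', prepend. Next row=LF[3]=4
Reversed output: misunder$

Answer: misunder$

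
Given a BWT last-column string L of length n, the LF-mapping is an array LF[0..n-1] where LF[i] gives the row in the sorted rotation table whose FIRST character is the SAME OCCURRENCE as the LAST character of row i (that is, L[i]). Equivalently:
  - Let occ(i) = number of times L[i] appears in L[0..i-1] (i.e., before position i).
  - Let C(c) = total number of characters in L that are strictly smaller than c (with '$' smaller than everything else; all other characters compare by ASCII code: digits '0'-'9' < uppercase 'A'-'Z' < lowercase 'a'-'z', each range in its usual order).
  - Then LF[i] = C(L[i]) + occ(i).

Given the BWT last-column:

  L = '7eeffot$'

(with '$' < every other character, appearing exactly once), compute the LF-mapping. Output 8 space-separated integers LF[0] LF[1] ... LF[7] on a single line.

Char counts: '$':1, '7':1, 'e':2, 'f':2, 'o':1, 't':1
C (first-col start): C('$')=0, C('7')=1, C('e')=2, C('f')=4, C('o')=6, C('t')=7
L[0]='7': occ=0, LF[0]=C('7')+0=1+0=1
L[1]='e': occ=0, LF[1]=C('e')+0=2+0=2
L[2]='e': occ=1, LF[2]=C('e')+1=2+1=3
L[3]='f': occ=0, LF[3]=C('f')+0=4+0=4
L[4]='f': occ=1, LF[4]=C('f')+1=4+1=5
L[5]='o': occ=0, LF[5]=C('o')+0=6+0=6
L[6]='t': occ=0, LF[6]=C('t')+0=7+0=7
L[7]='$': occ=0, LF[7]=C('$')+0=0+0=0

Answer: 1 2 3 4 5 6 7 0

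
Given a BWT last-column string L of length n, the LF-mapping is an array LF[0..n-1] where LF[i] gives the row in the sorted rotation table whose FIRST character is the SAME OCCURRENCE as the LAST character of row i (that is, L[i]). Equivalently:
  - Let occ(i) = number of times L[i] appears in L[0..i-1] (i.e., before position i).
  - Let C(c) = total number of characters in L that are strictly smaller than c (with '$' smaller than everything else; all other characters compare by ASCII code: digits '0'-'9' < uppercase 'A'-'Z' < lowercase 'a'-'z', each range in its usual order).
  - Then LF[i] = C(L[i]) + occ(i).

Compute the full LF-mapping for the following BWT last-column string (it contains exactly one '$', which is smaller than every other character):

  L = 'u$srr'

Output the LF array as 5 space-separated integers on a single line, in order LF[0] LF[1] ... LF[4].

Answer: 4 0 3 1 2

Derivation:
Char counts: '$':1, 'r':2, 's':1, 'u':1
C (first-col start): C('$')=0, C('r')=1, C('s')=3, C('u')=4
L[0]='u': occ=0, LF[0]=C('u')+0=4+0=4
L[1]='$': occ=0, LF[1]=C('$')+0=0+0=0
L[2]='s': occ=0, LF[2]=C('s')+0=3+0=3
L[3]='r': occ=0, LF[3]=C('r')+0=1+0=1
L[4]='r': occ=1, LF[4]=C('r')+1=1+1=2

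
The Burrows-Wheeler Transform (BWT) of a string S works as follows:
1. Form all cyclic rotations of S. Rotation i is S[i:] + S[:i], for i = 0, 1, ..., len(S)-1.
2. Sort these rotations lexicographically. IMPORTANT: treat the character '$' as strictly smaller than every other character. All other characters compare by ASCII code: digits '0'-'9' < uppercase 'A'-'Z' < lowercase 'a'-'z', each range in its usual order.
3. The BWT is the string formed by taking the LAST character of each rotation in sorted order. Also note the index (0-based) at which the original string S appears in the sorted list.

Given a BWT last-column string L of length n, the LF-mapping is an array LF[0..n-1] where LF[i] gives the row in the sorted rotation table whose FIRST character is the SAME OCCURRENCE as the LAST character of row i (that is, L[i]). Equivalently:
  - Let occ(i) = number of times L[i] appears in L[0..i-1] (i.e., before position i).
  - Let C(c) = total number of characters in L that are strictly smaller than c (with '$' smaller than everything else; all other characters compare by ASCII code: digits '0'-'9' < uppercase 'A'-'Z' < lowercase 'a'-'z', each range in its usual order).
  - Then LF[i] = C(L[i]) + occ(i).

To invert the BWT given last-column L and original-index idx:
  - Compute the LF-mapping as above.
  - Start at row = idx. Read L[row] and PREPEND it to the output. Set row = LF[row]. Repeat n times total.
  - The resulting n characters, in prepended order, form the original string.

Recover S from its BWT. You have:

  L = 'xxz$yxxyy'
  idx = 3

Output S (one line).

LF mapping: 1 2 8 0 5 3 4 6 7
Walk LF starting at row 3, prepending L[row]:
  step 1: row=3, L[3]='$', prepend. Next row=LF[3]=0
  step 2: row=0, L[0]='x', prepend. Next row=LF[0]=1
  step 3: row=1, L[1]='x', prepend. Next row=LF[1]=2
  step 4: row=2, L[2]='z', prepend. Next row=LF[2]=8
  step 5: row=8, L[8]='y', prepend. Next row=LF[8]=7
  step 6: row=7, L[7]='y', prepend. Next row=LF[7]=6
  step 7: row=6, L[6]='x', prepend. Next row=LF[6]=4
  step 8: row=4, L[4]='y', prepend. Next row=LF[4]=5
  step 9: row=5, L[5]='x', prepend. Next row=LF[5]=3
Reversed output: xyxyyzxx$

Answer: xyxyyzxx$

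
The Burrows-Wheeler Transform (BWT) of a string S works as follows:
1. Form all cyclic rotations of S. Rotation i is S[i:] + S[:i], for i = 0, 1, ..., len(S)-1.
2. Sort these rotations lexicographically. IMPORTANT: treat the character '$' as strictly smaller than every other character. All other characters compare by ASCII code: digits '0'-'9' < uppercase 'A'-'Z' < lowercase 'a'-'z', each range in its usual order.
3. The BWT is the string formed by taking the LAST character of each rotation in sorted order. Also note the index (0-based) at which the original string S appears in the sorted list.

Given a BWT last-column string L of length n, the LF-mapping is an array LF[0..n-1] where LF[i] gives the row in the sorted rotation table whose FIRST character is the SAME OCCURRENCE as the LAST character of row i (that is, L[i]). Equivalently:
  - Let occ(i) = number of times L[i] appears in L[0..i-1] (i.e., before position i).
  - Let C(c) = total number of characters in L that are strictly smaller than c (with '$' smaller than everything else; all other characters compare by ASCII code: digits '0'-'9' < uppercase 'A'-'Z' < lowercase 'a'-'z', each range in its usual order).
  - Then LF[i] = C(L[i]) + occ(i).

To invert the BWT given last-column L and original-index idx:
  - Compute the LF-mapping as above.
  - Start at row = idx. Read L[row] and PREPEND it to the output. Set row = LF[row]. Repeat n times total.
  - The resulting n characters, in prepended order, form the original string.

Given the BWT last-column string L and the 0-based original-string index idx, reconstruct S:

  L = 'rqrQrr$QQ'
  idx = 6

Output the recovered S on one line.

LF mapping: 5 4 6 1 7 8 0 2 3
Walk LF starting at row 6, prepending L[row]:
  step 1: row=6, L[6]='$', prepend. Next row=LF[6]=0
  step 2: row=0, L[0]='r', prepend. Next row=LF[0]=5
  step 3: row=5, L[5]='r', prepend. Next row=LF[5]=8
  step 4: row=8, L[8]='Q', prepend. Next row=LF[8]=3
  step 5: row=3, L[3]='Q', prepend. Next row=LF[3]=1
  step 6: row=1, L[1]='q', prepend. Next row=LF[1]=4
  step 7: row=4, L[4]='r', prepend. Next row=LF[4]=7
  step 8: row=7, L[7]='Q', prepend. Next row=LF[7]=2
  step 9: row=2, L[2]='r', prepend. Next row=LF[2]=6
Reversed output: rQrqQQrr$

Answer: rQrqQQrr$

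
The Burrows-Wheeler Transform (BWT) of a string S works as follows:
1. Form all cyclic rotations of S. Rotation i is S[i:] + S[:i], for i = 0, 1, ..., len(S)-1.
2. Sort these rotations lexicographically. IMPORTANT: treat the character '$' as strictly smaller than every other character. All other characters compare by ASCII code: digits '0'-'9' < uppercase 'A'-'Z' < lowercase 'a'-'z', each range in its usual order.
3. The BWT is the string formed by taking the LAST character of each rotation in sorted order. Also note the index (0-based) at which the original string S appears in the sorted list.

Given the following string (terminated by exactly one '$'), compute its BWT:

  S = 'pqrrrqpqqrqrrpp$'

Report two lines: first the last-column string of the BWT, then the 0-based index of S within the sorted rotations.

Answer: pprq$rpqrprrqqrq
4

Derivation:
All 16 rotations (rotation i = S[i:]+S[:i]):
  rot[0] = pqrrrqpqqrqrrpp$
  rot[1] = qrrrqpqqrqrrpp$p
  rot[2] = rrrqpqqrqrrpp$pq
  rot[3] = rrqpqqrqrrpp$pqr
  rot[4] = rqpqqrqrrpp$pqrr
  rot[5] = qpqqrqrrpp$pqrrr
  rot[6] = pqqrqrrpp$pqrrrq
  rot[7] = qqrqrrpp$pqrrrqp
  rot[8] = qrqrrpp$pqrrrqpq
  rot[9] = rqrrpp$pqrrrqpqq
  rot[10] = qrrpp$pqrrrqpqqr
  rot[11] = rrpp$pqrrrqpqqrq
  rot[12] = rpp$pqrrrqpqqrqr
  rot[13] = pp$pqrrrqpqqrqrr
  rot[14] = p$pqrrrqpqqrqrrp
  rot[15] = $pqrrrqpqqrqrrpp
Sorted (with $ < everything):
  sorted[0] = $pqrrrqpqqrqrrpp  (last char: 'p')
  sorted[1] = p$pqrrrqpqqrqrrp  (last char: 'p')
  sorted[2] = pp$pqrrrqpqqrqrr  (last char: 'r')
  sorted[3] = pqqrqrrpp$pqrrrq  (last char: 'q')
  sorted[4] = pqrrrqpqqrqrrpp$  (last char: '$')
  sorted[5] = qpqqrqrrpp$pqrrr  (last char: 'r')
  sorted[6] = qqrqrrpp$pqrrrqp  (last char: 'p')
  sorted[7] = qrqrrpp$pqrrrqpq  (last char: 'q')
  sorted[8] = qrrpp$pqrrrqpqqr  (last char: 'r')
  sorted[9] = qrrrqpqqrqrrpp$p  (last char: 'p')
  sorted[10] = rpp$pqrrrqpqqrqr  (last char: 'r')
  sorted[11] = rqpqqrqrrpp$pqrr  (last char: 'r')
  sorted[12] = rqrrpp$pqrrrqpqq  (last char: 'q')
  sorted[13] = rrpp$pqrrrqpqqrq  (last char: 'q')
  sorted[14] = rrqpqqrqrrpp$pqr  (last char: 'r')
  sorted[15] = rrrqpqqrqrrpp$pq  (last char: 'q')
Last column: pprq$rpqrprrqqrq
Original string S is at sorted index 4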